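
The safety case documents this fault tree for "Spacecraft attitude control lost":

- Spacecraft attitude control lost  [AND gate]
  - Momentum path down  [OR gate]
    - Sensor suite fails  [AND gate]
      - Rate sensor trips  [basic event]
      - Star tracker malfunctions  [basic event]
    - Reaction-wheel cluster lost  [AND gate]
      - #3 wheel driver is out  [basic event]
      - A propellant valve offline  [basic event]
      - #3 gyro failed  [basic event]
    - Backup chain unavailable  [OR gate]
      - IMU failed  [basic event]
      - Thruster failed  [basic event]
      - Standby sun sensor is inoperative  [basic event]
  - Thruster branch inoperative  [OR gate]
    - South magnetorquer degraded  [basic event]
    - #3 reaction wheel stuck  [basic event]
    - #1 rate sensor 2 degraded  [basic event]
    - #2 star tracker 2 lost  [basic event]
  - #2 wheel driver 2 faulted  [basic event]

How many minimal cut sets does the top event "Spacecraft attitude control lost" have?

20

Sensor suite fails [AND]: one cut set from each child combined → 1 × 1 = 1 cut set(s).
Reaction-wheel cluster lost [AND]: one cut set from each child combined → 1 × 1 × 1 = 1 cut set(s).
Backup chain unavailable [OR]: union of children's cut sets → 3 cut set(s).
Momentum path down [OR]: union of children's cut sets → 5 cut set(s).
Thruster branch inoperative [OR]: union of children's cut sets → 4 cut set(s).
Spacecraft attitude control lost [AND]: one cut set from each child combined → 5 × 4 × 1 = 20 cut set(s).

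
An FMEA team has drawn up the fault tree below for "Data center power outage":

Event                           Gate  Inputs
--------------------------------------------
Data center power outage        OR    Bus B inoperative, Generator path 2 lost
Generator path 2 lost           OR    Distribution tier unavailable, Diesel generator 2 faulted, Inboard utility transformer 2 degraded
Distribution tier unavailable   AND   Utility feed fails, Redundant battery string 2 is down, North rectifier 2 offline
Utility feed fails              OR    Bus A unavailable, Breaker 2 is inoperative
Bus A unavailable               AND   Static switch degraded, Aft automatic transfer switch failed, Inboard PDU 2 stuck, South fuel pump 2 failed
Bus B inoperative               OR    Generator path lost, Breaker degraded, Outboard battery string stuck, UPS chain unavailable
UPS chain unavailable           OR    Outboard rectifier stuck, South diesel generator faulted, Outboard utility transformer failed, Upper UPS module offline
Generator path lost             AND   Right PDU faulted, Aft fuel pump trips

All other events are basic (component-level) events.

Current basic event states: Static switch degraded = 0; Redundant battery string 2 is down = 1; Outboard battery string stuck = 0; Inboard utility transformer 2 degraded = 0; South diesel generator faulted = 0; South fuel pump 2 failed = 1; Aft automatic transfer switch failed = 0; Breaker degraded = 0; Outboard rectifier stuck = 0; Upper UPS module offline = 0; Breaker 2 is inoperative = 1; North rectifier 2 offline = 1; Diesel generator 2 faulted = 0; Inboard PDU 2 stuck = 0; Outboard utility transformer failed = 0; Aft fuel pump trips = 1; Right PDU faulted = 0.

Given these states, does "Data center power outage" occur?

Generator path lost [AND]: Right PDU faulted=not, Aft fuel pump trips=occurs → not all inputs occur → does not occur.
UPS chain unavailable [OR]: Outboard rectifier stuck=not, South diesel generator faulted=not, Outboard utility transformer failed=not, Upper UPS module offline=not → no input occurs → does not occur.
Bus B inoperative [OR]: Generator path lost=not, Breaker degraded=not, Outboard battery string stuck=not, UPS chain unavailable=not → no input occurs → does not occur.
Bus A unavailable [AND]: Static switch degraded=not, Aft automatic transfer switch failed=not, Inboard PDU 2 stuck=not, South fuel pump 2 failed=occurs → not all inputs occur → does not occur.
Utility feed fails [OR]: Bus A unavailable=not, Breaker 2 is inoperative=occurs → at least one input occurs → occurs.
Distribution tier unavailable [AND]: Utility feed fails=occurs, Redundant battery string 2 is down=occurs, North rectifier 2 offline=occurs → all inputs occur → occurs.
Generator path 2 lost [OR]: Distribution tier unavailable=occurs, Diesel generator 2 faulted=not, Inboard utility transformer 2 degraded=not → at least one input occurs → occurs.
Data center power outage [OR]: Bus B inoperative=not, Generator path 2 lost=occurs → at least one input occurs → occurs.

Yes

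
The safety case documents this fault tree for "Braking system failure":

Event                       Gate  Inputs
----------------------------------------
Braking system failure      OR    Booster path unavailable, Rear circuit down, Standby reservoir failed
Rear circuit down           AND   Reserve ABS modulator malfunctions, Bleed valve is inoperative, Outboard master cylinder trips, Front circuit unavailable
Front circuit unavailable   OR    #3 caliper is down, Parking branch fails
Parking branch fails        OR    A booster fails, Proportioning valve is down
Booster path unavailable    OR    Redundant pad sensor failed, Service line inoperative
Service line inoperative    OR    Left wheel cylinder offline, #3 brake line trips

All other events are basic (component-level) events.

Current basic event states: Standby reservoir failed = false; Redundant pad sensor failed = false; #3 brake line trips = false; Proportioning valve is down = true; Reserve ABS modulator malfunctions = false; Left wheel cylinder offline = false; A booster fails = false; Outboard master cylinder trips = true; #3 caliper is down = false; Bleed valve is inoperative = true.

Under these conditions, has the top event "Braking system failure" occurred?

No

Service line inoperative [OR]: Left wheel cylinder offline=not, #3 brake line trips=not → no input occurs → does not occur.
Booster path unavailable [OR]: Redundant pad sensor failed=not, Service line inoperative=not → no input occurs → does not occur.
Parking branch fails [OR]: A booster fails=not, Proportioning valve is down=occurs → at least one input occurs → occurs.
Front circuit unavailable [OR]: #3 caliper is down=not, Parking branch fails=occurs → at least one input occurs → occurs.
Rear circuit down [AND]: Reserve ABS modulator malfunctions=not, Bleed valve is inoperative=occurs, Outboard master cylinder trips=occurs, Front circuit unavailable=occurs → not all inputs occur → does not occur.
Braking system failure [OR]: Booster path unavailable=not, Rear circuit down=not, Standby reservoir failed=not → no input occurs → does not occur.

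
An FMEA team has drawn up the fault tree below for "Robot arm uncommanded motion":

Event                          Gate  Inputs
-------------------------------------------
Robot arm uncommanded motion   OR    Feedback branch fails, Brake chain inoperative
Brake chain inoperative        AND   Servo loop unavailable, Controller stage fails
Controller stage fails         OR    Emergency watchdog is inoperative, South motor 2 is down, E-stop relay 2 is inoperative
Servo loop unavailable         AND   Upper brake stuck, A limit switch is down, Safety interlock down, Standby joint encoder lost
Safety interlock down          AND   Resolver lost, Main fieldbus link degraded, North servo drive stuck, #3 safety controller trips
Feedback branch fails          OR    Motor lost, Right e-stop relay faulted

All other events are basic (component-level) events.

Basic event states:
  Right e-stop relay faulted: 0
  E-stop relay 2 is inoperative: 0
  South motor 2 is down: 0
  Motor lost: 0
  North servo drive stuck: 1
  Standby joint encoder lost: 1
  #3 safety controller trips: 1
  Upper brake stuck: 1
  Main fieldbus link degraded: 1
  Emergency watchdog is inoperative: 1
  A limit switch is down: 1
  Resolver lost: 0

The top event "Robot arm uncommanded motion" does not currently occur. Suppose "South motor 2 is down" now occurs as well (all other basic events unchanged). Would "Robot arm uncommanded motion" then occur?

Counterfactual: set "South motor 2 is down" to occurred.
Feedback branch fails [OR]: Motor lost=not, Right e-stop relay faulted=not → no input occurs → does not occur.
Safety interlock down [AND]: Resolver lost=not, Main fieldbus link degraded=occurs, North servo drive stuck=occurs, #3 safety controller trips=occurs → not all inputs occur → does not occur.
Servo loop unavailable [AND]: Upper brake stuck=occurs, A limit switch is down=occurs, Safety interlock down=not, Standby joint encoder lost=occurs → not all inputs occur → does not occur.
Controller stage fails [OR]: Emergency watchdog is inoperative=occurs, South motor 2 is down=occurs, E-stop relay 2 is inoperative=not → at least one input occurs → occurs.
Brake chain inoperative [AND]: Servo loop unavailable=not, Controller stage fails=occurs → not all inputs occur → does not occur.
Robot arm uncommanded motion [OR]: Feedback branch fails=not, Brake chain inoperative=not → no input occurs → does not occur.

No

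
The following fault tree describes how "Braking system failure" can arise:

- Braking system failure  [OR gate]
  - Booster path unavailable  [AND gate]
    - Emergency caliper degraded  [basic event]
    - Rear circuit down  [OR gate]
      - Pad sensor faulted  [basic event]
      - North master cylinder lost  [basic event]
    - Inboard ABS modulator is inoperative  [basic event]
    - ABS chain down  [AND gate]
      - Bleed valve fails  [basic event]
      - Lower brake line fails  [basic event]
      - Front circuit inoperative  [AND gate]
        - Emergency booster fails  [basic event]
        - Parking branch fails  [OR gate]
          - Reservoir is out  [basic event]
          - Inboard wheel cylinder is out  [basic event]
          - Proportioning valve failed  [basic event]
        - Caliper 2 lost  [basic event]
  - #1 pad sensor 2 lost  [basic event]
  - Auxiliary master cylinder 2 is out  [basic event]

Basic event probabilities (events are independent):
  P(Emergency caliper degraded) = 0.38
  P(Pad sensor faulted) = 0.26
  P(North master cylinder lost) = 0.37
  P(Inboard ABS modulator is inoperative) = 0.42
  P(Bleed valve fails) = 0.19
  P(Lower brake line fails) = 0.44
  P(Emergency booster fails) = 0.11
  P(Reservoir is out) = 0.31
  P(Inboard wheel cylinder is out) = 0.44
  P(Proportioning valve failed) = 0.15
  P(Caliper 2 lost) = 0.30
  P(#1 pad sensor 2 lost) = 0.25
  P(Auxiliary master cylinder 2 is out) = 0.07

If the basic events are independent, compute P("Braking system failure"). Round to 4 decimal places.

P(Rear circuit down) [OR] = 1 − (1−0.26) × (1−0.37) = 0.533800
P(Parking branch fails) [OR] = 1 − (1−0.31) × (1−0.44) × (1−0.15) = 0.671560
P(Front circuit inoperative) [AND] = 0.11 × 0.671560 × 0.30 = 0.022161
P(ABS chain down) [AND] = 0.19 × 0.44 × 0.022161 = 0.001853
P(Booster path unavailable) [AND] = 0.38 × 0.533800 × 0.42 × 0.001853 = 0.000158
P(Braking system failure) [OR] = 1 − (1−0.000158) × (1−0.25) × (1−0.07) = 0.302610
Rounded to 4 decimal places: P(Braking system failure) ≈ 0.3026.

0.3026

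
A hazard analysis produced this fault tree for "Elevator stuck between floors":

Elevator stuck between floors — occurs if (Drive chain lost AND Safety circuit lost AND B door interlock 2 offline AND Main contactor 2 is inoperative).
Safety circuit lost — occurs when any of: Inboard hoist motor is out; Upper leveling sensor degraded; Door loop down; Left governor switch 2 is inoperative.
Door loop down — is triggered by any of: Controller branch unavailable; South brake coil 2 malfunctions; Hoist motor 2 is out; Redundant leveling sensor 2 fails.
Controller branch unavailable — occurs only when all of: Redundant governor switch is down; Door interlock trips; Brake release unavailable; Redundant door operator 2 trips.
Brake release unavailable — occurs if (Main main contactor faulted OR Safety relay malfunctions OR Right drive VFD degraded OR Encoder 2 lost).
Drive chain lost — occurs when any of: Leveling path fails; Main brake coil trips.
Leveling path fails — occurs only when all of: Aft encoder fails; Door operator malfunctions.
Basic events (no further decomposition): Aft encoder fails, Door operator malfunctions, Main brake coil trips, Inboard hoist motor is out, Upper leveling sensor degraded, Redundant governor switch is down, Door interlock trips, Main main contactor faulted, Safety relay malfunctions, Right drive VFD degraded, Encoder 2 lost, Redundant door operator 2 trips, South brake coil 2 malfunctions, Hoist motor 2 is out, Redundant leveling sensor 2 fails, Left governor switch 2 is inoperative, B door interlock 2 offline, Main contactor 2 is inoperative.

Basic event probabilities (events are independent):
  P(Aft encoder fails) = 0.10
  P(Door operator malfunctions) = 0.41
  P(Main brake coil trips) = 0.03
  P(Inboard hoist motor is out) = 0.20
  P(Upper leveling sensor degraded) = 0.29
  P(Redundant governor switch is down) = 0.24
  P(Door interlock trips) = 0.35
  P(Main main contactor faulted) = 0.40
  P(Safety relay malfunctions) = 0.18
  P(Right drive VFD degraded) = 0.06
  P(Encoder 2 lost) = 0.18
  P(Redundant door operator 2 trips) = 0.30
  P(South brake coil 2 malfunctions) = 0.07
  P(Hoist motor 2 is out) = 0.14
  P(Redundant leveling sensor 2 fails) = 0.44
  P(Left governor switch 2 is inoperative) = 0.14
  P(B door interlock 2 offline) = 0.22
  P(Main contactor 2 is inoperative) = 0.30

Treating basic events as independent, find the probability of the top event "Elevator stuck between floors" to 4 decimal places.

P(Leveling path fails) [AND] = 0.10 × 0.41 = 0.041000
P(Drive chain lost) [OR] = 1 − (1−0.041000) × (1−0.03) = 0.069770
P(Brake release unavailable) [OR] = 1 − (1−0.40) × (1−0.18) × (1−0.06) × (1−0.18) = 0.620766
P(Controller branch unavailable) [AND] = 0.24 × 0.35 × 0.620766 × 0.30 = 0.015643
P(Door loop down) [OR] = 1 − (1−0.015643) × (1−0.07) × (1−0.14) × (1−0.44) = 0.559118
P(Safety circuit lost) [OR] = 1 − (1−0.20) × (1−0.29) × (1−0.559118) × (1−0.14) = 0.784638
P(Elevator stuck between floors) [AND] = 0.069770 × 0.784638 × 0.22 × 0.30 = 0.003613
Rounded to 4 decimal places: P(Elevator stuck between floors) ≈ 0.0036.

0.0036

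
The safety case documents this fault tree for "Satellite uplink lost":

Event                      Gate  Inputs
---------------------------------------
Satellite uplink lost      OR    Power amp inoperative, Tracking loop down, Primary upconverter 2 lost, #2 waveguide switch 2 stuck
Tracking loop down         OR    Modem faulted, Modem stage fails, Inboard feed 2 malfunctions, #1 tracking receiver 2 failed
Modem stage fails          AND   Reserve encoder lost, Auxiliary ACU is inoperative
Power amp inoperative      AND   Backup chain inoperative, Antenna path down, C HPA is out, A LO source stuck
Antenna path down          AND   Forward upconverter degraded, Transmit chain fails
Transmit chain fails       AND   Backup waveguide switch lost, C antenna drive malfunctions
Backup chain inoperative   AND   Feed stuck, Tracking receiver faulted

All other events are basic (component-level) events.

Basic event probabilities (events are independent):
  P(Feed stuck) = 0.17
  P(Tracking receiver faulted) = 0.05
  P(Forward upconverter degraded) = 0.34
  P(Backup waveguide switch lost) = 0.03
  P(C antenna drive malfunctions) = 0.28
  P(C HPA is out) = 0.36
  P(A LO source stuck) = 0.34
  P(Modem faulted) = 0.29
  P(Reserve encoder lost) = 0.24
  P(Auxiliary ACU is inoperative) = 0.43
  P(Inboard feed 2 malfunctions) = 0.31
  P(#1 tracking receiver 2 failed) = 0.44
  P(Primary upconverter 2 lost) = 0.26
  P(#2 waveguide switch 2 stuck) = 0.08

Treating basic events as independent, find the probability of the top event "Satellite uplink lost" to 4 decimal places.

0.8325

P(Backup chain inoperative) [AND] = 0.17 × 0.05 = 0.008500
P(Transmit chain fails) [AND] = 0.03 × 0.28 = 0.008400
P(Antenna path down) [AND] = 0.34 × 0.008400 = 0.002856
P(Power amp inoperative) [AND] = 0.008500 × 0.002856 × 0.36 × 0.34 = 0.000003
P(Modem stage fails) [AND] = 0.24 × 0.43 = 0.103200
P(Tracking loop down) [OR] = 1 − (1−0.29) × (1−0.103200) × (1−0.31) × (1−0.44) = 0.753968
P(Satellite uplink lost) [OR] = 1 − (1−0.000003) × (1−0.753968) × (1−0.26) × (1−0.08) = 0.832502
Rounded to 4 decimal places: P(Satellite uplink lost) ≈ 0.8325.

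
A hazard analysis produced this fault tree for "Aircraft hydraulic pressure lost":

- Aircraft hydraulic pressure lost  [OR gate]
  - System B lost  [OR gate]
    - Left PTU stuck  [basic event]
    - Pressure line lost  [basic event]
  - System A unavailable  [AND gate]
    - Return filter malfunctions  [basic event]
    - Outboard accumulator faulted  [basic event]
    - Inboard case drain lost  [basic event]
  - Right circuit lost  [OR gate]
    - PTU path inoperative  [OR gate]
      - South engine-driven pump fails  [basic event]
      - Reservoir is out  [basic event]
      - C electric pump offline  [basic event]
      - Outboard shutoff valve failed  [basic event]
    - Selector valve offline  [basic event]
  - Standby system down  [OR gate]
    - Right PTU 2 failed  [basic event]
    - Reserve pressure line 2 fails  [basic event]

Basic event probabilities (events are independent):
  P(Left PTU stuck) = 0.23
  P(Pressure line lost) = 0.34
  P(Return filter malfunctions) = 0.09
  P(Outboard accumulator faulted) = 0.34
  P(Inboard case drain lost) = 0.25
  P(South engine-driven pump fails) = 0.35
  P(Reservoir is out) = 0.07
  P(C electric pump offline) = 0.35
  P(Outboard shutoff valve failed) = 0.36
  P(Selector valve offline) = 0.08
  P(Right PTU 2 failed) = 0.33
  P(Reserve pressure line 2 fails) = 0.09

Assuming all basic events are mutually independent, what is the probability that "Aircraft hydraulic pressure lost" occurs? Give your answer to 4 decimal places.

P(System B lost) [OR] = 1 − (1−0.23) × (1−0.34) = 0.491800
P(System A unavailable) [AND] = 0.09 × 0.34 × 0.25 = 0.007650
P(PTU path inoperative) [OR] = 1 − (1−0.35) × (1−0.07) × (1−0.35) × (1−0.36) = 0.748528
P(Right circuit lost) [OR] = 1 − (1−0.748528) × (1−0.08) = 0.768646
P(Standby system down) [OR] = 1 − (1−0.33) × (1−0.09) = 0.390300
P(Aircraft hydraulic pressure lost) [OR] = 1 − (1−0.491800) × (1−0.007650) × (1−0.768646) × (1−0.390300) = 0.928863
Rounded to 4 decimal places: P(Aircraft hydraulic pressure lost) ≈ 0.9289.

0.9289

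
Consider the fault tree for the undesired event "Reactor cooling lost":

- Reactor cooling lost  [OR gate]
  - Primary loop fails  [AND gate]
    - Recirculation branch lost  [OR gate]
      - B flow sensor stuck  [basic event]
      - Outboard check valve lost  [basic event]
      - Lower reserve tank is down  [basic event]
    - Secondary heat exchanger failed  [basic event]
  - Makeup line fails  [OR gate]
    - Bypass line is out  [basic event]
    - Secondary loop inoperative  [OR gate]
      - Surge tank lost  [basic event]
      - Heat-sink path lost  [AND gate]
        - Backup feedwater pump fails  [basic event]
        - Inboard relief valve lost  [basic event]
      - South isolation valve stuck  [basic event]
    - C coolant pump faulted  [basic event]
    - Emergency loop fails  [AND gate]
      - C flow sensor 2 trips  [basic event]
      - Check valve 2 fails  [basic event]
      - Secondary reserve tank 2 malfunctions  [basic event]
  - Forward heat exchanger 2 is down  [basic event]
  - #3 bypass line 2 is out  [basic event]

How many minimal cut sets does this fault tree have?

Recirculation branch lost [OR]: union of children's cut sets → 3 cut set(s).
Primary loop fails [AND]: one cut set from each child combined → 3 × 1 = 3 cut set(s).
Heat-sink path lost [AND]: one cut set from each child combined → 1 × 1 = 1 cut set(s).
Secondary loop inoperative [OR]: union of children's cut sets → 3 cut set(s).
Emergency loop fails [AND]: one cut set from each child combined → 1 × 1 × 1 = 1 cut set(s).
Makeup line fails [OR]: union of children's cut sets → 6 cut set(s).
Reactor cooling lost [OR]: union of children's cut sets → 11 cut set(s).

11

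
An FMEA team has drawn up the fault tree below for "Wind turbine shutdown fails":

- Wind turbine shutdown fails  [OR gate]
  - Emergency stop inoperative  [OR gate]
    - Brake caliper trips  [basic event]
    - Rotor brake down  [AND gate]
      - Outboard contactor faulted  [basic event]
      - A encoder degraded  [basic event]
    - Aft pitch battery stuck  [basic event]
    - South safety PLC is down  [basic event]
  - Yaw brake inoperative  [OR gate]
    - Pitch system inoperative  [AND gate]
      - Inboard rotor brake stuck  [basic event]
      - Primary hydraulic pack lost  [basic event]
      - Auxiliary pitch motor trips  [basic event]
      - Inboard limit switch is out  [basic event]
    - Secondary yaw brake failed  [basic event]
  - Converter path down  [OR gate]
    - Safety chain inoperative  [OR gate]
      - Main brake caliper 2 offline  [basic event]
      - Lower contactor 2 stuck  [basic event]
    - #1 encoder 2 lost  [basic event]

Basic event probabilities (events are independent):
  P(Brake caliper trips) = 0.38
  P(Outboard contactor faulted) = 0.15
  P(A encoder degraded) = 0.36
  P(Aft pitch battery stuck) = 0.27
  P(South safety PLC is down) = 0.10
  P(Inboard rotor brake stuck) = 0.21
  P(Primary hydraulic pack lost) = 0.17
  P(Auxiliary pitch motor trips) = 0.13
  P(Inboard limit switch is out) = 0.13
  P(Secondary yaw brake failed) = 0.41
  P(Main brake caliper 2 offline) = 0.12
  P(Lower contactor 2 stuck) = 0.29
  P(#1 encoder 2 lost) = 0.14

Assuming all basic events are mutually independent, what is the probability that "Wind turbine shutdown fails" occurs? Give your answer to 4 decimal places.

P(Rotor brake down) [AND] = 0.15 × 0.36 = 0.054000
P(Emergency stop inoperative) [OR] = 1 − (1−0.38) × (1−0.054000) × (1−0.27) × (1−0.10) = 0.614656
P(Pitch system inoperative) [AND] = 0.21 × 0.17 × 0.13 × 0.13 = 0.000603
P(Yaw brake inoperative) [OR] = 1 − (1−0.000603) × (1−0.41) = 0.410356
P(Safety chain inoperative) [OR] = 1 − (1−0.12) × (1−0.29) = 0.375200
P(Converter path down) [OR] = 1 − (1−0.375200) × (1−0.14) = 0.462672
P(Wind turbine shutdown fails) [OR] = 1 − (1−0.614656) × (1−0.410356) × (1−0.462672) = 0.877911
Rounded to 4 decimal places: P(Wind turbine shutdown fails) ≈ 0.8779.

0.8779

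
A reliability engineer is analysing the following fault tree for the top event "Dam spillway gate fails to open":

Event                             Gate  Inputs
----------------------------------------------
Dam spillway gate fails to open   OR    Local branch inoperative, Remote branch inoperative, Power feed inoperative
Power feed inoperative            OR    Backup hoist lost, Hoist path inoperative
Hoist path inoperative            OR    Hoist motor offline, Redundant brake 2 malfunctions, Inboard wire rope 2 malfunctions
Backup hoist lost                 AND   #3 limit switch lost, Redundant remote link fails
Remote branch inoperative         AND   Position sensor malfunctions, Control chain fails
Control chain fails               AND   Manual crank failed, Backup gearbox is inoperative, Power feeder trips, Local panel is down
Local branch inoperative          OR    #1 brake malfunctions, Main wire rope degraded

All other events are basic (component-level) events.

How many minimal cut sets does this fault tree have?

Local branch inoperative [OR]: union of children's cut sets → 2 cut set(s).
Control chain fails [AND]: one cut set from each child combined → 1 × 1 × 1 × 1 = 1 cut set(s).
Remote branch inoperative [AND]: one cut set from each child combined → 1 × 1 = 1 cut set(s).
Backup hoist lost [AND]: one cut set from each child combined → 1 × 1 = 1 cut set(s).
Hoist path inoperative [OR]: union of children's cut sets → 3 cut set(s).
Power feed inoperative [OR]: union of children's cut sets → 4 cut set(s).
Dam spillway gate fails to open [OR]: union of children's cut sets → 7 cut set(s).
Minimal cut sets: {#1 brake malfunctions}; {Main wire rope degraded}; {Backup gearbox is inoperative, Local panel is down, Manual crank failed, Position sensor malfunctions, Power feeder trips}; {#3 limit switch lost, Redundant remote link fails}; {Hoist motor offline}; {Redundant brake 2 malfunctions}; {Inboard wire rope 2 malfunctions}.

7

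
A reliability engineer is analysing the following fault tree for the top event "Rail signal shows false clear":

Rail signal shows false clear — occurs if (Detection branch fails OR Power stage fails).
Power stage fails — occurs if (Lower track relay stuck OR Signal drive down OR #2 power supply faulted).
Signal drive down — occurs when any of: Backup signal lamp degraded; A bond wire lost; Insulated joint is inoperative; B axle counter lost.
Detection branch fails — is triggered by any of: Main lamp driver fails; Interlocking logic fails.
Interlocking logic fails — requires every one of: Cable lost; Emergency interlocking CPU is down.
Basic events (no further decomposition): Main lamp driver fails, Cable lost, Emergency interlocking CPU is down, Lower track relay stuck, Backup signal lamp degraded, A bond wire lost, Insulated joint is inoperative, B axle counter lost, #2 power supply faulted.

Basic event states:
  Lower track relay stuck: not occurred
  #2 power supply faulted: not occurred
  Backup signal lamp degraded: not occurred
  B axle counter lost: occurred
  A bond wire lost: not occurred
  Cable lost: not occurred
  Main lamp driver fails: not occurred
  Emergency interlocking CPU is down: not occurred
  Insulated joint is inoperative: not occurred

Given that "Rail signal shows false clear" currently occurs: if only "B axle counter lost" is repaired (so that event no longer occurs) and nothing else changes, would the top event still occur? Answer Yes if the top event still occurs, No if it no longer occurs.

Counterfactual: set "B axle counter lost" to not occurred.
Interlocking logic fails [AND]: Cable lost=not, Emergency interlocking CPU is down=not → not all inputs occur → does not occur.
Detection branch fails [OR]: Main lamp driver fails=not, Interlocking logic fails=not → no input occurs → does not occur.
Signal drive down [OR]: Backup signal lamp degraded=not, A bond wire lost=not, Insulated joint is inoperative=not, B axle counter lost=not → no input occurs → does not occur.
Power stage fails [OR]: Lower track relay stuck=not, Signal drive down=not, #2 power supply faulted=not → no input occurs → does not occur.
Rail signal shows false clear [OR]: Detection branch fails=not, Power stage fails=not → no input occurs → does not occur.

No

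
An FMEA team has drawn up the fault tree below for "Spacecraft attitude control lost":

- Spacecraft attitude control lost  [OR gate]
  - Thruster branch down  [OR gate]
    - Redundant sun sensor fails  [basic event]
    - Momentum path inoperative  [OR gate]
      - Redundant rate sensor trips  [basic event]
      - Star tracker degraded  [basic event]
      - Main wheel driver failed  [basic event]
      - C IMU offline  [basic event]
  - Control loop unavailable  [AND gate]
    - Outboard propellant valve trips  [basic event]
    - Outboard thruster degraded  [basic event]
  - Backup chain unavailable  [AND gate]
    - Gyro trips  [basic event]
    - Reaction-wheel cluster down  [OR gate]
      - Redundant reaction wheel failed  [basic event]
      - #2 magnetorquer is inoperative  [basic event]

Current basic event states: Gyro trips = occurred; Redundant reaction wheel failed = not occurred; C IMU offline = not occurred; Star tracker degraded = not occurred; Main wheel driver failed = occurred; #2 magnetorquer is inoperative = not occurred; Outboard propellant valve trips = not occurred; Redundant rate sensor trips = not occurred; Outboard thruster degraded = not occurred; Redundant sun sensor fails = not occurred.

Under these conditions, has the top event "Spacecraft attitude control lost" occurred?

Momentum path inoperative [OR]: Redundant rate sensor trips=not, Star tracker degraded=not, Main wheel driver failed=occurs, C IMU offline=not → at least one input occurs → occurs.
Thruster branch down [OR]: Redundant sun sensor fails=not, Momentum path inoperative=occurs → at least one input occurs → occurs.
Control loop unavailable [AND]: Outboard propellant valve trips=not, Outboard thruster degraded=not → not all inputs occur → does not occur.
Reaction-wheel cluster down [OR]: Redundant reaction wheel failed=not, #2 magnetorquer is inoperative=not → no input occurs → does not occur.
Backup chain unavailable [AND]: Gyro trips=occurs, Reaction-wheel cluster down=not → not all inputs occur → does not occur.
Spacecraft attitude control lost [OR]: Thruster branch down=occurs, Control loop unavailable=not, Backup chain unavailable=not → at least one input occurs → occurs.

Yes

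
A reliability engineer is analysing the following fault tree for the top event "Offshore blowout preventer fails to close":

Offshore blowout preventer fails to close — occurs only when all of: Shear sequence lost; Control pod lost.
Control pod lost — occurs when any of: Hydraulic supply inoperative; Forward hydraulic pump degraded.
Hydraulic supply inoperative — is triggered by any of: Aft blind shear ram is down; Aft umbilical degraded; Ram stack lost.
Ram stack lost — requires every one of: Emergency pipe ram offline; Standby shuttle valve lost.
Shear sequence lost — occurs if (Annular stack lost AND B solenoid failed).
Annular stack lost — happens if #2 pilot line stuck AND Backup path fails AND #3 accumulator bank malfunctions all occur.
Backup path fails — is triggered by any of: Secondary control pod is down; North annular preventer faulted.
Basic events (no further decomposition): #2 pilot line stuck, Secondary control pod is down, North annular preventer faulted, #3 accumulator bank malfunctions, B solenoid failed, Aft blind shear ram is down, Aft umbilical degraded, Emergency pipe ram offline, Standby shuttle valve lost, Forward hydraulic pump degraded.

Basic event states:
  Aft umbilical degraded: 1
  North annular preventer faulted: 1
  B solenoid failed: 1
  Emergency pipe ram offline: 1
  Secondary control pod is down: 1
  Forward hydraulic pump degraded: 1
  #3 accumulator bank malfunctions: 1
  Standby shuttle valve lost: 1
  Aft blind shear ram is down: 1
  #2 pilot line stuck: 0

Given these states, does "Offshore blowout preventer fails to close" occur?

Backup path fails [OR]: Secondary control pod is down=occurs, North annular preventer faulted=occurs → at least one input occurs → occurs.
Annular stack lost [AND]: #2 pilot line stuck=not, Backup path fails=occurs, #3 accumulator bank malfunctions=occurs → not all inputs occur → does not occur.
Shear sequence lost [AND]: Annular stack lost=not, B solenoid failed=occurs → not all inputs occur → does not occur.
Ram stack lost [AND]: Emergency pipe ram offline=occurs, Standby shuttle valve lost=occurs → all inputs occur → occurs.
Hydraulic supply inoperative [OR]: Aft blind shear ram is down=occurs, Aft umbilical degraded=occurs, Ram stack lost=occurs → at least one input occurs → occurs.
Control pod lost [OR]: Hydraulic supply inoperative=occurs, Forward hydraulic pump degraded=occurs → at least one input occurs → occurs.
Offshore blowout preventer fails to close [AND]: Shear sequence lost=not, Control pod lost=occurs → not all inputs occur → does not occur.

No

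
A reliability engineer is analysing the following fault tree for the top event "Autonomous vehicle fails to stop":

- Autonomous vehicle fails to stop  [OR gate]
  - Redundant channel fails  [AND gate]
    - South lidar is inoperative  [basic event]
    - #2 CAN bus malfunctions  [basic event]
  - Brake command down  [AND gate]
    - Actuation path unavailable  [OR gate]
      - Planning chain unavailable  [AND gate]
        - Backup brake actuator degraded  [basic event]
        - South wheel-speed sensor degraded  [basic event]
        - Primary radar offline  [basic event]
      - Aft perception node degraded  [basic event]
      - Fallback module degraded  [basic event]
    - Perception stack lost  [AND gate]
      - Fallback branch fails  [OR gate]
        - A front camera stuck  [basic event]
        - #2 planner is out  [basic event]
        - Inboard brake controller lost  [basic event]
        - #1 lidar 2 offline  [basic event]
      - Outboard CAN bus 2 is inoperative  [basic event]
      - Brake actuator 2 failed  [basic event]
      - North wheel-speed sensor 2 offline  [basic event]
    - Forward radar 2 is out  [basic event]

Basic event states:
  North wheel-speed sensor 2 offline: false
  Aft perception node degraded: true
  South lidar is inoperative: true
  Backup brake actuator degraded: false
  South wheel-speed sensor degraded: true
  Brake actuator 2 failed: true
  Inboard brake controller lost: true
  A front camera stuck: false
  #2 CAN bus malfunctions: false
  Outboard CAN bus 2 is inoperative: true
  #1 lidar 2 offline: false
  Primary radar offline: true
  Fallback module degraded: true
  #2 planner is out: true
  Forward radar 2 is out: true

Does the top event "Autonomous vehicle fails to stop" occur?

Redundant channel fails [AND]: South lidar is inoperative=occurs, #2 CAN bus malfunctions=not → not all inputs occur → does not occur.
Planning chain unavailable [AND]: Backup brake actuator degraded=not, South wheel-speed sensor degraded=occurs, Primary radar offline=occurs → not all inputs occur → does not occur.
Actuation path unavailable [OR]: Planning chain unavailable=not, Aft perception node degraded=occurs, Fallback module degraded=occurs → at least one input occurs → occurs.
Fallback branch fails [OR]: A front camera stuck=not, #2 planner is out=occurs, Inboard brake controller lost=occurs, #1 lidar 2 offline=not → at least one input occurs → occurs.
Perception stack lost [AND]: Fallback branch fails=occurs, Outboard CAN bus 2 is inoperative=occurs, Brake actuator 2 failed=occurs, North wheel-speed sensor 2 offline=not → not all inputs occur → does not occur.
Brake command down [AND]: Actuation path unavailable=occurs, Perception stack lost=not, Forward radar 2 is out=occurs → not all inputs occur → does not occur.
Autonomous vehicle fails to stop [OR]: Redundant channel fails=not, Brake command down=not → no input occurs → does not occur.

No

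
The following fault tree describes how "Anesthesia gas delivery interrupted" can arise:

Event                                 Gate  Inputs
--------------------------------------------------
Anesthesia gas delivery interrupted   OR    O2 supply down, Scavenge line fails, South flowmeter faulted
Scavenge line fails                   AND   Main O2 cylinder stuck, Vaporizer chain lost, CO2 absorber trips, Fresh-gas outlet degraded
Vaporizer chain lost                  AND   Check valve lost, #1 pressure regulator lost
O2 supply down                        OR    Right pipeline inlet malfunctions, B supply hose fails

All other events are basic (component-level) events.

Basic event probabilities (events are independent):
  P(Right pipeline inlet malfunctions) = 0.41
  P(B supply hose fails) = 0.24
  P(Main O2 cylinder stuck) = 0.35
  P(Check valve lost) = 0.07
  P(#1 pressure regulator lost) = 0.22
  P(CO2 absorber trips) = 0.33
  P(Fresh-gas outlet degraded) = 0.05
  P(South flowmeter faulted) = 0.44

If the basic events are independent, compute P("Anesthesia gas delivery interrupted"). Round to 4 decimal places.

P(O2 supply down) [OR] = 1 − (1−0.41) × (1−0.24) = 0.551600
P(Vaporizer chain lost) [AND] = 0.07 × 0.22 = 0.015400
P(Scavenge line fails) [AND] = 0.35 × 0.015400 × 0.33 × 0.05 = 0.000089
P(Anesthesia gas delivery interrupted) [OR] = 1 − (1−0.551600) × (1−0.000089) × (1−0.44) = 0.748918
Rounded to 4 decimal places: P(Anesthesia gas delivery interrupted) ≈ 0.7489.

0.7489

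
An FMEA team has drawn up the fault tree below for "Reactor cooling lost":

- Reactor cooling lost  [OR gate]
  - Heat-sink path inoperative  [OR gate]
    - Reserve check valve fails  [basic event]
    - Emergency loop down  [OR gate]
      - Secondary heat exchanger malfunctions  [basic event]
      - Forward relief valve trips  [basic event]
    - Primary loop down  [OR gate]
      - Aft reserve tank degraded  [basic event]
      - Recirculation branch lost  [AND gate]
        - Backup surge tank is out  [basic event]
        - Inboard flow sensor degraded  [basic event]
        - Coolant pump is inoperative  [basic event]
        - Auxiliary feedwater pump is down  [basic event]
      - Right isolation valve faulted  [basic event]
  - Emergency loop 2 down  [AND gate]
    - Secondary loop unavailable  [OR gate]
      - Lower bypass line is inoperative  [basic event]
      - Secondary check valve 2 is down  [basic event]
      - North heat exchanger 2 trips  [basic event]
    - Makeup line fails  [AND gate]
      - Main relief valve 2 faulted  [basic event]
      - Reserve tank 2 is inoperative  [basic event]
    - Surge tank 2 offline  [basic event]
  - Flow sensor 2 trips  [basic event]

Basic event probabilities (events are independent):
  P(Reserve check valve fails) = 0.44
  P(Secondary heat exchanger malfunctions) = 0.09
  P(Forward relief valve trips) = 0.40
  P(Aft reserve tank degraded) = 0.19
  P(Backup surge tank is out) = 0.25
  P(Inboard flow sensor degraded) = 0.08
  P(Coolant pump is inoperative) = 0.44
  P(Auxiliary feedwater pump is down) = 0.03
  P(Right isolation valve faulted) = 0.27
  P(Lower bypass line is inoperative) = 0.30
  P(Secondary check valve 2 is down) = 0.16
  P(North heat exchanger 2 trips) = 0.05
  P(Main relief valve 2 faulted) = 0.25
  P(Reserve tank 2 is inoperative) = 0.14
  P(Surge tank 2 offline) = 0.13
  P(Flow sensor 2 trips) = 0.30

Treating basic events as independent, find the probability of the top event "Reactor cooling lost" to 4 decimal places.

P(Emergency loop down) [OR] = 1 − (1−0.09) × (1−0.40) = 0.454000
P(Recirculation branch lost) [AND] = 0.25 × 0.08 × 0.44 × 0.03 = 0.000264
P(Primary loop down) [OR] = 1 − (1−0.19) × (1−0.000264) × (1−0.27) = 0.408856
P(Heat-sink path inoperative) [OR] = 1 − (1−0.44) × (1−0.454000) × (1−0.408856) = 0.819252
P(Secondary loop unavailable) [OR] = 1 − (1−0.30) × (1−0.16) × (1−0.05) = 0.441400
P(Makeup line fails) [AND] = 0.25 × 0.14 = 0.035000
P(Emergency loop 2 down) [AND] = 0.441400 × 0.035000 × 0.13 = 0.002008
P(Reactor cooling lost) [OR] = 1 − (1−0.819252) × (1−0.002008) × (1−0.30) = 0.873730
Rounded to 4 decimal places: P(Reactor cooling lost) ≈ 0.8737.

0.8737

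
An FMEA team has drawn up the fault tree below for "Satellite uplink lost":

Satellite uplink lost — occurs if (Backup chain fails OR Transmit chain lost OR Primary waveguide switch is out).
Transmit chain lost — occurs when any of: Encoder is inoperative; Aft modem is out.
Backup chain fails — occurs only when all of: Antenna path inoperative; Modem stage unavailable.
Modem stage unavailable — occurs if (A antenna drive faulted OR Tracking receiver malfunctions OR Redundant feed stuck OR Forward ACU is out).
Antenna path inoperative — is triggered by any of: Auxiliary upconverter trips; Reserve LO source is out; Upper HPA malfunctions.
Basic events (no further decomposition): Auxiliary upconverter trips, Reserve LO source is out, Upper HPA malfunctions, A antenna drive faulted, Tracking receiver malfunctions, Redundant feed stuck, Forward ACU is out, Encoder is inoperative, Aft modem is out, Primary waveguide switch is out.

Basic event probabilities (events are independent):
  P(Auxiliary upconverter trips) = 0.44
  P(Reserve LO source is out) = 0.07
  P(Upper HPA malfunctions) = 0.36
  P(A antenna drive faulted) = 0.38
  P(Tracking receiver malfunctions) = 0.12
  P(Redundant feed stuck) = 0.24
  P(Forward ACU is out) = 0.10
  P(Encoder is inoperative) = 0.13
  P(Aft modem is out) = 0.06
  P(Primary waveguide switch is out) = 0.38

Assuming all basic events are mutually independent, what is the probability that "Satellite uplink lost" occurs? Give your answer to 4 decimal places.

P(Antenna path inoperative) [OR] = 1 − (1−0.44) × (1−0.07) × (1−0.36) = 0.666688
P(Modem stage unavailable) [OR] = 1 − (1−0.38) × (1−0.12) × (1−0.24) × (1−0.10) = 0.626810
P(Backup chain fails) [AND] = 0.666688 × 0.626810 = 0.417887
P(Transmit chain lost) [OR] = 1 − (1−0.13) × (1−0.06) = 0.182200
P(Satellite uplink lost) [OR] = 1 − (1−0.417887) × (1−0.182200) × (1−0.38) = 0.704848
Rounded to 4 decimal places: P(Satellite uplink lost) ≈ 0.7048.

0.7048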